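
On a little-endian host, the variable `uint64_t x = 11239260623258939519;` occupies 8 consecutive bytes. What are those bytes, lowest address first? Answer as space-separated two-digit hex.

11239260623258939519 in hexadecimal, padded to 64 bits, is 0x9BF9DFFD1B62707F.
Split into bytes (most-significant first): 9B F9 DF FD 1B 62 70 7F.
Little-endian: lowest address holds the least-significant byte.
So at ascending addresses the bytes are 7F 70 62 1B FD DF F9 9B.

7F 70 62 1B FD DF F9 9B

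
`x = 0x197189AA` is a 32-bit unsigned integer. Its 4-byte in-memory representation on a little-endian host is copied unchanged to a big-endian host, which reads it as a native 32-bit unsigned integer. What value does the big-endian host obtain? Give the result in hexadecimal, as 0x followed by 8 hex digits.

0xAA897119

Stored little-endian, the bytes at ascending addresses are AA 89 71 19.
Read back as big-endian, the last byte is least significant, giving 0xAA897119.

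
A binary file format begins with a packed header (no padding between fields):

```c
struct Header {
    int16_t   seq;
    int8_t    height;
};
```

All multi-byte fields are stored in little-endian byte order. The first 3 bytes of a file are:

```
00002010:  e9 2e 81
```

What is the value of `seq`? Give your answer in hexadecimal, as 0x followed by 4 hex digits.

0x2EE9

`seq` is the first field, at byte offset 0, occupying 2 bytes.
Bytes at offsets 0..1: E9 2E.
In little-endian order the low byte comes first in memory.
Reassemble most-significant byte first: 2E E9 → 0x2EE9.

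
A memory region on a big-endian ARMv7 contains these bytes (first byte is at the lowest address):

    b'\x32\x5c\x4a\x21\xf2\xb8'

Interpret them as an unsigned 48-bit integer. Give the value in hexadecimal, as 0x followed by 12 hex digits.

In big-endian order the high byte comes first in memory.
The bytes are already most-significant first: 0x325C4A21F2B8.

0x325C4A21F2B8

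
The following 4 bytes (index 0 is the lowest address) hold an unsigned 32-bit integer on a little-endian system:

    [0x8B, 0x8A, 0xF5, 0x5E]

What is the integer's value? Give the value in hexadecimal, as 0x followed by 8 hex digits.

0x5EF58A8B

Little-endian stores the least-significant byte at the lowest address.
Reassemble most-significant byte first: 5E F5 8A 8B → 0x5EF58A8B.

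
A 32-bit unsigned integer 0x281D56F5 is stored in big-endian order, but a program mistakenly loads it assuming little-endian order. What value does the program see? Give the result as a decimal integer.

4116061480

Stored big-endian, the bytes at ascending addresses are 28 1D 56 F5.
Read back as little-endian, the first byte is least significant, giving 0xF5561D28.
0xF5561D28 = 4116061480.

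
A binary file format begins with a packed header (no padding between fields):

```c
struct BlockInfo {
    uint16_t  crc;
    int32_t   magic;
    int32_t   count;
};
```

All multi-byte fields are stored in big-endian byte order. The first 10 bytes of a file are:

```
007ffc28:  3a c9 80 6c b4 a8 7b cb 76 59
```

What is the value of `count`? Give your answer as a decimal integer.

`count` follows `crc` (2 B), `magic` (4 B), so it starts at offset 2 + 4 = 6 and occupies 4 bytes.
Bytes at offsets 6..9: 7B CB 76 59.
Big-endian: lowest address holds the most-significant byte.
The bytes are already most-significant first: 0x7BCB7659.
0x7BCB7659 = 2076931673.

2076931673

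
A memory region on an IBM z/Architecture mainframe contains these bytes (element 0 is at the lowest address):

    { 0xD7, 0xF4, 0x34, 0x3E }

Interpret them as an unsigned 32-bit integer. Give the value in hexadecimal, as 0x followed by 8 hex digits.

0xD7F4343E

In big-endian order the high byte comes first in memory.
The bytes are already most-significant first: 0xD7F4343E.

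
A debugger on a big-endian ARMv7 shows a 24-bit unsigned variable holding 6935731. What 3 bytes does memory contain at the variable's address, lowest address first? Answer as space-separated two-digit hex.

6935731 in hexadecimal, padded to 24 bits, is 0x69D4B3.
Split into bytes (most-significant first): 69 D4 B3.
In big-endian order the high byte comes first in memory.
So the memory order matches the most-significant-first order: 69 D4 B3.

69 D4 B3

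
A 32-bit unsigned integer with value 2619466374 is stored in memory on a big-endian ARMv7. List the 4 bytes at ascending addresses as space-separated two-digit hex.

2619466374 in hexadecimal, padded to 32 bits, is 0x9C21E286.
Split into bytes (most-significant first): 9C 21 E2 86.
Big-endian stores the most-significant byte at the lowest address.
So the memory order matches the most-significant-first order: 9C 21 E2 86.

9C 21 E2 86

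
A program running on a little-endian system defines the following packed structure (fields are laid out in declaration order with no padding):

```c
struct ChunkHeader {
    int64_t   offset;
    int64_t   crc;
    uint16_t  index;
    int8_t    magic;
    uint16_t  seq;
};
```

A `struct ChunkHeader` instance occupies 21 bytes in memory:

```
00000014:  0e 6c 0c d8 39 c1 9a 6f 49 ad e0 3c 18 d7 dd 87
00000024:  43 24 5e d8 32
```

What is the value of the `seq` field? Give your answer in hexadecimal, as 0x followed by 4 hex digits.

0x32D8

`seq` follows `offset` (8 B), `crc` (8 B), `index` (2 B), `magic` (1 B), so it starts at offset 8 + 8 + 2 + 1 = 19 and occupies 2 bytes.
Bytes at offsets 19..20: D8 32.
Little-endian stores the least-significant byte at the lowest address.
Reassemble most-significant byte first: 32 D8 → 0x32D8.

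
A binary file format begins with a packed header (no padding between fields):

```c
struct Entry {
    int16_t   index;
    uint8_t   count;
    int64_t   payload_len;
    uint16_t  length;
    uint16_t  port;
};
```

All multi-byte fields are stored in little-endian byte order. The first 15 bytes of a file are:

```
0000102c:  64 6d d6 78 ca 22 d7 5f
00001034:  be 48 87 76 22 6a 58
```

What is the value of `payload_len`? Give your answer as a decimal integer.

`payload_len` follows `index` (2 B), `count` (1 B), so it starts at offset 2 + 1 = 3 and occupies 8 bytes.
Bytes at offsets 3..10: 78 CA 22 D7 5F BE 48 87.
Little-endian: lowest address holds the least-significant byte.
Reassemble most-significant byte first: 87 48 BE 5F D7 22 CA 78 → 0x8748BE5FD722CA78.
Top bit is set, so as a signed 64-bit value this is 0x8748BE5FD722CA78 − 2^64 = -8698493361425560968.

-8698493361425560968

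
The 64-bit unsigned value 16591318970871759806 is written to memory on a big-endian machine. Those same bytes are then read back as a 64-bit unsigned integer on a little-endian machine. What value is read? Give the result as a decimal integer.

13745832749824229606

16591318970871759806 in 64-bit hexadecimal is 0xE64034B30E02C3BE.
Stored big-endian, the bytes at ascending addresses are E6 40 34 B3 0E 02 C3 BE.
Read back as little-endian, the first byte is least significant, giving 0xBEC3020EB33440E6.
0xBEC3020EB33440E6 = 13745832749824229606.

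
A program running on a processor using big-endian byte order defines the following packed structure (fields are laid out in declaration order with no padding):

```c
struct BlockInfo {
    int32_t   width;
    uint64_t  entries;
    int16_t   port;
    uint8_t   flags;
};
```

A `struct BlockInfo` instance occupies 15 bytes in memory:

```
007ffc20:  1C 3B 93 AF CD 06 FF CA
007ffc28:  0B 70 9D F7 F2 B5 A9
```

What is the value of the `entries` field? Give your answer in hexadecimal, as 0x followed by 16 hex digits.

`entries` follows `width` (4 bytes), so it starts at byte offset 4 and occupies 8 bytes.
Bytes at offsets 4..11: CD 06 FF CA 0B 70 9D F7.
In big-endian order the high byte comes first in memory.
The bytes are already most-significant first: 0xCD06FFCA0B709DF7.

0xCD06FFCA0B709DF7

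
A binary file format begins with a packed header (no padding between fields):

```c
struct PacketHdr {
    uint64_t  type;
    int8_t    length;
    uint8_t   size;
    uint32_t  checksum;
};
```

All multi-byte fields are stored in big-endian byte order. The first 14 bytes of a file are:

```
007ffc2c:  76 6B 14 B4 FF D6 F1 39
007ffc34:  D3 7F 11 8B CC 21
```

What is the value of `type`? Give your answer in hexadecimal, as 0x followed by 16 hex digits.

`type` is the first field, at byte offset 0, occupying 8 bytes.
Bytes at offsets 0..7: 76 6B 14 B4 FF D6 F1 39.
Big-endian: lowest address holds the most-significant byte.
The bytes are already most-significant first: 0x766B14B4FFD6F139.

0x766B14B4FFD6F139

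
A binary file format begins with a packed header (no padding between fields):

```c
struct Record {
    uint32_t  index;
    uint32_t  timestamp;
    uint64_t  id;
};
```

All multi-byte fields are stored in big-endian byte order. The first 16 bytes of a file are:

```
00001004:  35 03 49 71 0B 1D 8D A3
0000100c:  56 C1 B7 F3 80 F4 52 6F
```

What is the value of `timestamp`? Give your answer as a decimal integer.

186486179

`timestamp` follows `index` (4 bytes), so it starts at byte offset 4 and occupies 4 bytes.
Bytes at offsets 4..7: 0B 1D 8D A3.
In big-endian order the high byte comes first in memory.
The bytes are already most-significant first: 0x0B1D8DA3.
0x0B1D8DA3 = 186486179.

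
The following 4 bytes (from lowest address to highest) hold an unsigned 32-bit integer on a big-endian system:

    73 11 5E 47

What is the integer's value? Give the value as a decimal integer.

In big-endian order the high byte comes first in memory.
The bytes are already most-significant first: 0x73115E47.
0x73115E47 = 1930518087.

1930518087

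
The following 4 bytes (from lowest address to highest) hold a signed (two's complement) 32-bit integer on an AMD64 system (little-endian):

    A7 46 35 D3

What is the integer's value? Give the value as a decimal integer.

Little-endian stores the least-significant byte at the lowest address.
Reassemble most-significant byte first: D3 35 46 A7 → 0xD33546A7.
Top bit is set, so as a signed 32-bit value this is 0xD33546A7 − 2^32 = -751483225.

-751483225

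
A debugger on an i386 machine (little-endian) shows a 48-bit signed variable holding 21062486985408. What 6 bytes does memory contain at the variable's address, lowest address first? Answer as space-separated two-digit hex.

C0 0A 0E FE 27 13

21062486985408 in hexadecimal, padded to 48 bits, is 0x1327FE0E0AC0.
Split into bytes (most-significant first): 13 27 FE 0E 0A C0.
Little-endian stores the least-significant byte at the lowest address.
So at ascending addresses the bytes are C0 0A 0E FE 27 13.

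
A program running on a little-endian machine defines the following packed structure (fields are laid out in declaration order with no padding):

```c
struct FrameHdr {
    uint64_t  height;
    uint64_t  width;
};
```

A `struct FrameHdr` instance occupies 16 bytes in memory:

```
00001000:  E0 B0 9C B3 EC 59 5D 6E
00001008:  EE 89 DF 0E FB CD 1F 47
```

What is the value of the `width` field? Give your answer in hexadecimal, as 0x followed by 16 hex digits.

`width` follows `height` (8 bytes), so it starts at byte offset 8 and occupies 8 bytes.
Bytes at offsets 8..15: EE 89 DF 0E FB CD 1F 47.
Little-endian stores the least-significant byte at the lowest address.
Reassemble most-significant byte first: 47 1F CD FB 0E DF 89 EE → 0x471FCDFB0EDF89EE.

0x471FCDFB0EDF89EE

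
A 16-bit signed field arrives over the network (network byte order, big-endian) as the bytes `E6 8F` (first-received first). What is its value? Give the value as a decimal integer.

-6513

Big-endian: lowest address holds the most-significant byte.
The bytes are already most-significant first: 0xE68F.
Top bit is set, so as a signed 16-bit value this is 0xE68F − 2^16 = -6513.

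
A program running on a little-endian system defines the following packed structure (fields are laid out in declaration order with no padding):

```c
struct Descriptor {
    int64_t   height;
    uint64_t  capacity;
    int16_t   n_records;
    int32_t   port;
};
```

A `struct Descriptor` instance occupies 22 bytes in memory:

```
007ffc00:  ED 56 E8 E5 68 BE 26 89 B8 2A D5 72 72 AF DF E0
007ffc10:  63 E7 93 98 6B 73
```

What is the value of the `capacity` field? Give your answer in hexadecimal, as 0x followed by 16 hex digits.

`capacity` follows `height` (8 bytes), so it starts at byte offset 8 and occupies 8 bytes.
Bytes at offsets 8..15: B8 2A D5 72 72 AF DF E0.
Little-endian stores the least-significant byte at the lowest address.
Reassemble most-significant byte first: E0 DF AF 72 72 D5 2A B8 → 0xE0DFAF7272D52AB8.

0xE0DFAF7272D52AB8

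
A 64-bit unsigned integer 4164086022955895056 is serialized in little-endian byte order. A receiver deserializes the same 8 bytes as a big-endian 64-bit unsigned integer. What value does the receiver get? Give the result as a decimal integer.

4164086022955895056 in 64-bit hexadecimal is 0x39C9CE2CF4748910.
Stored little-endian, the bytes at ascending addresses are 10 89 74 F4 2C CE C9 39.
Read back as big-endian, the last byte is least significant, giving 0x108974F42CCEC939.
0x108974F42CCEC939 = 1191612168488798521.

1191612168488798521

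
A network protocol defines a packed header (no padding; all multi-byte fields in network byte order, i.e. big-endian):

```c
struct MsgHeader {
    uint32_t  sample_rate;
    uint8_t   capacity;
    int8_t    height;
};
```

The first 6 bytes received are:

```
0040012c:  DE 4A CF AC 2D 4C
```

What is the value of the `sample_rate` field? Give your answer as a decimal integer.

`sample_rate` is the first field, at byte offset 0, occupying 4 bytes.
Bytes at offsets 0..3: DE 4A CF AC.
Big-endian: lowest address holds the most-significant byte.
The bytes are already most-significant first: 0xDE4ACFAC.
0xDE4ACFAC = 3729444780.

3729444780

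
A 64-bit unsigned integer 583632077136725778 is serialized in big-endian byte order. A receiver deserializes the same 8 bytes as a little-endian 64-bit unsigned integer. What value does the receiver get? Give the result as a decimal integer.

583632077136725778 in 64-bit hexadecimal is 0x08197A482D420712.
Stored big-endian, the bytes at ascending addresses are 08 19 7A 48 2D 42 07 12.
Read back as little-endian, the first byte is least significant, giving 0x1207422D487A1908.
0x1207422D487A1908 = 1299079779776600328.

1299079779776600328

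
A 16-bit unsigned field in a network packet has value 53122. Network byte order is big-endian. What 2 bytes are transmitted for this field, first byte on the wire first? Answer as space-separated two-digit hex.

53122 in hexadecimal, padded to 16 bits, is 0xCF82.
Split into bytes (most-significant first): CF 82.
In big-endian order the high byte comes first in memory.
So the memory order matches the most-significant-first order: CF 82.

CF 82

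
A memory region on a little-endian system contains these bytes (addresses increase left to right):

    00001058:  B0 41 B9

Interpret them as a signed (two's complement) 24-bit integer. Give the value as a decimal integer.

-4636240

Little-endian: lowest address holds the least-significant byte.
Reassemble most-significant byte first: B9 41 B0 → 0xB941B0.
Top bit is set, so as a signed 24-bit value this is 0xB941B0 − 2^24 = -4636240.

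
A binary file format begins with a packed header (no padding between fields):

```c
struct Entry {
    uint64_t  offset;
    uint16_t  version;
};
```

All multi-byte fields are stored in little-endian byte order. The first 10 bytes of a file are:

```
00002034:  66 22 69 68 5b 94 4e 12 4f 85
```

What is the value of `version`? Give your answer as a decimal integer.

`version` follows `offset` (8 bytes), so it starts at byte offset 8 and occupies 2 bytes.
Bytes at offsets 8..9: 4F 85.
Little-endian: lowest address holds the least-significant byte.
Reassemble most-significant byte first: 85 4F → 0x854F.
0x854F = 34127.

34127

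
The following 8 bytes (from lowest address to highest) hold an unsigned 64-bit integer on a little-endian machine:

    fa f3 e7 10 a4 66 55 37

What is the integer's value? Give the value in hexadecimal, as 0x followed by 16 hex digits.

In little-endian order the low byte comes first in memory.
Reassemble most-significant byte first: 37 55 66 A4 10 E7 F3 FA → 0x375566A410E7F3FA.

0x375566A410E7F3FA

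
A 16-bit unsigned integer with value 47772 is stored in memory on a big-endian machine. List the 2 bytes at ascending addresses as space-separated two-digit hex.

BA 9C

47772 in hexadecimal, padded to 16 bits, is 0xBA9C.
Split into bytes (most-significant first): BA 9C.
Big-endian: lowest address holds the most-significant byte.
So the memory order matches the most-significant-first order: BA 9C.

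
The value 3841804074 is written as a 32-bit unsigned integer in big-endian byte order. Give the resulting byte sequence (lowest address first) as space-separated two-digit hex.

3841804074 in hexadecimal, padded to 32 bits, is 0xE4FD472A.
Split into bytes (most-significant first): E4 FD 47 2A.
Big-endian stores the most-significant byte at the lowest address.
So the memory order matches the most-significant-first order: E4 FD 47 2A.

E4 FD 47 2A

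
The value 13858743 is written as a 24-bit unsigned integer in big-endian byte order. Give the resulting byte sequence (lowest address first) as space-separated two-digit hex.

13858743 in hexadecimal, padded to 24 bits, is 0xD377B7.
Split into bytes (most-significant first): D3 77 B7.
In big-endian order the high byte comes first in memory.
So the memory order matches the most-significant-first order: D3 77 B7.

D3 77 B7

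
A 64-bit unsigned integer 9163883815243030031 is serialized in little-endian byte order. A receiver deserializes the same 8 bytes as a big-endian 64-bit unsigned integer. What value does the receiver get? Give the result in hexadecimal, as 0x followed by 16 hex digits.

9163883815243030031 in 64-bit hexadecimal is 0x7F2CA7C712831E0F.
Stored little-endian, the bytes at ascending addresses are 0F 1E 83 12 C7 A7 2C 7F.
Read back as big-endian, the last byte is least significant, giving 0x0F1E8312C7A72C7F.

0x0F1E8312C7A72C7F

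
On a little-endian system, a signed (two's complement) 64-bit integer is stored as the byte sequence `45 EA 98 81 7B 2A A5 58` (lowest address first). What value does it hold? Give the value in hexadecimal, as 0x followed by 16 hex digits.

In little-endian order the low byte comes first in memory.
Reassemble most-significant byte first: 58 A5 2A 7B 81 98 EA 45 → 0x58A52A7B8198EA45.

0x58A52A7B8198EA45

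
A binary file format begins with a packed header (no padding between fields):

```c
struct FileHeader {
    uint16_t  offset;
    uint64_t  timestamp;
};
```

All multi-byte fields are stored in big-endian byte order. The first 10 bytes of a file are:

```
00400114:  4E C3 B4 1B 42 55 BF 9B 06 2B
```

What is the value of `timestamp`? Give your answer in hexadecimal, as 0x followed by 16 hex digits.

0xB41B4255BF9B062B

`timestamp` follows `offset` (2 bytes), so it starts at byte offset 2 and occupies 8 bytes.
Bytes at offsets 2..9: B4 1B 42 55 BF 9B 06 2B.
In big-endian order the high byte comes first in memory.
The bytes are already most-significant first: 0xB41B4255BF9B062B.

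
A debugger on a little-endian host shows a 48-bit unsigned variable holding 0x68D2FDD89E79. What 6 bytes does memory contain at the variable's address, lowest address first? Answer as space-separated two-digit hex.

Split into bytes (most-significant first): 68 D2 FD D8 9E 79.
Little-endian: lowest address holds the least-significant byte.
So at ascending addresses the bytes are 79 9E D8 FD D2 68.

79 9E D8 FD D2 68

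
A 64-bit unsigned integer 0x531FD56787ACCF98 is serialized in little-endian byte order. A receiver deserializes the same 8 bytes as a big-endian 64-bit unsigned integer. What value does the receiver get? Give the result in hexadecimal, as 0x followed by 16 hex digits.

Stored little-endian, the bytes at ascending addresses are 98 CF AC 87 67 D5 1F 53.
Read back as big-endian, the last byte is least significant, giving 0x98CFAC8767D51F53.

0x98CFAC8767D51F53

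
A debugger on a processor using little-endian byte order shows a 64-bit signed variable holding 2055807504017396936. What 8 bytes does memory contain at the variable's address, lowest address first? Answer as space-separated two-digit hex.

2055807504017396936 in hexadecimal, padded to 64 bits, is 0x1C87B208638A14C8.
Split into bytes (most-significant first): 1C 87 B2 08 63 8A 14 C8.
Little-endian: lowest address holds the least-significant byte.
So at ascending addresses the bytes are C8 14 8A 63 08 B2 87 1C.

C8 14 8A 63 08 B2 87 1C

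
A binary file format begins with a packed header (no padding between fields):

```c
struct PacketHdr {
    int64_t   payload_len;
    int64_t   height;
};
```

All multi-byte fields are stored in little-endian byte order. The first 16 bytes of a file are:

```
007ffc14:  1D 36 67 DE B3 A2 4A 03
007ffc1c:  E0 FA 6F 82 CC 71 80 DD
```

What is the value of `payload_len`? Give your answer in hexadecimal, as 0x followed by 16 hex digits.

`payload_len` is the first field, at byte offset 0, occupying 8 bytes.
Bytes at offsets 0..7: 1D 36 67 DE B3 A2 4A 03.
Little-endian: lowest address holds the least-significant byte.
Reassemble most-significant byte first: 03 4A A2 B3 DE 67 36 1D → 0x034AA2B3DE67361D.

0x034AA2B3DE67361D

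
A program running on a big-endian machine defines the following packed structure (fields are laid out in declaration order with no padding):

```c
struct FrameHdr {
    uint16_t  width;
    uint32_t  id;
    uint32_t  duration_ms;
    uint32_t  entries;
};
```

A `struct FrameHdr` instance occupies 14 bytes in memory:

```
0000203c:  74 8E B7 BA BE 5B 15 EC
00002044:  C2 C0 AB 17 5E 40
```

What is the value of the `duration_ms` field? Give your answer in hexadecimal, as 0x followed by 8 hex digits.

0x15ECC2C0

`duration_ms` follows `width` (2 B), `id` (4 B), so it starts at offset 2 + 4 = 6 and occupies 4 bytes.
Bytes at offsets 6..9: 15 EC C2 C0.
In big-endian order the high byte comes first in memory.
The bytes are already most-significant first: 0x15ECC2C0.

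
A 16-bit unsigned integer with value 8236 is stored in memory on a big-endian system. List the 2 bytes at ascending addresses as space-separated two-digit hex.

8236 in hexadecimal, padded to 16 bits, is 0x202C.
Split into bytes (most-significant first): 20 2C.
Big-endian stores the most-significant byte at the lowest address.
So the memory order matches the most-significant-first order: 20 2C.

20 2C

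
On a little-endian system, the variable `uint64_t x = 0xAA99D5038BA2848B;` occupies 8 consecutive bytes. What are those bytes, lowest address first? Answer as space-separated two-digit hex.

8B 84 A2 8B 03 D5 99 AA

Split into bytes (most-significant first): AA 99 D5 03 8B A2 84 8B.
In little-endian order the low byte comes first in memory.
So at ascending addresses the bytes are 8B 84 A2 8B 03 D5 99 AA.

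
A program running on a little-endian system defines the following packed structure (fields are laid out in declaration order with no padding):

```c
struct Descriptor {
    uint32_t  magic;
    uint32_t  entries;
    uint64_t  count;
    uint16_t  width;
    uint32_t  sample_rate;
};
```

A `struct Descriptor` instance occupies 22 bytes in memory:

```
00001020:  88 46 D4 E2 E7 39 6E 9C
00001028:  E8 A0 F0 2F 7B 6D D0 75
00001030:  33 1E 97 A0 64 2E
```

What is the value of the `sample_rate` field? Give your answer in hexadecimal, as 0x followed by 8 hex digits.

0x2E64A097

`sample_rate` follows `magic` (4 B), `entries` (4 B), `count` (8 B), `width` (2 B), so it starts at offset 4 + 4 + 8 + 2 = 18 and occupies 4 bytes.
Bytes at offsets 18..21: 97 A0 64 2E.
In little-endian order the low byte comes first in memory.
Reassemble most-significant byte first: 2E 64 A0 97 → 0x2E64A097.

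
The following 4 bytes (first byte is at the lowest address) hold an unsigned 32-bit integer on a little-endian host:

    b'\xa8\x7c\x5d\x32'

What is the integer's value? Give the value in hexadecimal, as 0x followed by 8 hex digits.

0x325D7CA8

In little-endian order the low byte comes first in memory.
Reassemble most-significant byte first: 32 5D 7C A8 → 0x325D7CA8.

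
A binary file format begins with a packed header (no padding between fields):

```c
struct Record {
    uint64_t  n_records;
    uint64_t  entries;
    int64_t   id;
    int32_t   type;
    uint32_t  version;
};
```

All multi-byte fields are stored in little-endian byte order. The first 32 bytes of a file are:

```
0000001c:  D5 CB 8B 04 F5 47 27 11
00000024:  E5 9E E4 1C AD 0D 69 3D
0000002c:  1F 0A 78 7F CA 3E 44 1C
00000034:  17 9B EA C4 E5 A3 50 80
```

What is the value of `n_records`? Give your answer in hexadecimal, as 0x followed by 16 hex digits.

`n_records` is the first field, at byte offset 0, occupying 8 bytes.
Bytes at offsets 0..7: D5 CB 8B 04 F5 47 27 11.
Little-endian: lowest address holds the least-significant byte.
Reassemble most-significant byte first: 11 27 47 F5 04 8B CB D5 → 0x112747F5048BCBD5.

0x112747F5048BCBD5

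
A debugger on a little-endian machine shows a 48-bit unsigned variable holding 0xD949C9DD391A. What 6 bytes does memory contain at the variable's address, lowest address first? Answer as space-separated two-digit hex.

Split into bytes (most-significant first): D9 49 C9 DD 39 1A.
Little-endian: lowest address holds the least-significant byte.
So at ascending addresses the bytes are 1A 39 DD C9 49 D9.

1A 39 DD C9 49 D9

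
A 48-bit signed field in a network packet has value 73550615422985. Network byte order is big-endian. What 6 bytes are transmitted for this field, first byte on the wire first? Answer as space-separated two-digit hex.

42 E4 D6 4E 28 09

73550615422985 in hexadecimal, padded to 48 bits, is 0x42E4D64E2809.
Split into bytes (most-significant first): 42 E4 D6 4E 28 09.
Big-endian: lowest address holds the most-significant byte.
So the memory order matches the most-significant-first order: 42 E4 D6 4E 28 09.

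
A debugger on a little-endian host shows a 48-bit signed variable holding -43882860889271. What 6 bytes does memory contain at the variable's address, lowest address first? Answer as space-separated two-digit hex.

49 3B AA B9 16 D8

Two's complement of -43882860889271 in 48 bits: 43882860889271 = 0x27E94655C4B7; invert → 0xD816B9AA3B48; add 1 → 0xD816B9AA3B49.
Split into bytes (most-significant first): D8 16 B9 AA 3B 49.
Little-endian stores the least-significant byte at the lowest address.
So at ascending addresses the bytes are 49 3B AA B9 16 D8.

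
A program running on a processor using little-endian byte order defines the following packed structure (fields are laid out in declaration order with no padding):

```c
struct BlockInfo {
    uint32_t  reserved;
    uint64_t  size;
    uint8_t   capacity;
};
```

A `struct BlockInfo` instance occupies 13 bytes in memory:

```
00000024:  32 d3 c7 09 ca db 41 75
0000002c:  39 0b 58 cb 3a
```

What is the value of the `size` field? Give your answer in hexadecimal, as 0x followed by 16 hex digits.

`size` follows `reserved` (4 bytes), so it starts at byte offset 4 and occupies 8 bytes.
Bytes at offsets 4..11: CA DB 41 75 39 0B 58 CB.
Little-endian: lowest address holds the least-significant byte.
Reassemble most-significant byte first: CB 58 0B 39 75 41 DB CA → 0xCB580B397541DBCA.

0xCB580B397541DBCA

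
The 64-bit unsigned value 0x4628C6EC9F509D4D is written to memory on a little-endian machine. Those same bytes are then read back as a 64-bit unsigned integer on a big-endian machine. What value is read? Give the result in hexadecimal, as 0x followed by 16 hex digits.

0x4D9D509FECC62846

Stored little-endian, the bytes at ascending addresses are 4D 9D 50 9F EC C6 28 46.
Read back as big-endian, the last byte is least significant, giving 0x4D9D509FECC62846.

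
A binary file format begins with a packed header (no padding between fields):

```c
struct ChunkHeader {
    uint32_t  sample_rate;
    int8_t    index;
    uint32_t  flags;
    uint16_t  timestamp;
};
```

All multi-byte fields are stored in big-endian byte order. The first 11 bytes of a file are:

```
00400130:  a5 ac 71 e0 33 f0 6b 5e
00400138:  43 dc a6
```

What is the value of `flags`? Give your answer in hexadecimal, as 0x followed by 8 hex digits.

`flags` follows `sample_rate` (4 B), `index` (1 B), so it starts at offset 4 + 1 = 5 and occupies 4 bytes.
Bytes at offsets 5..8: F0 6B 5E 43.
Big-endian: lowest address holds the most-significant byte.
The bytes are already most-significant first: 0xF06B5E43.

0xF06B5E43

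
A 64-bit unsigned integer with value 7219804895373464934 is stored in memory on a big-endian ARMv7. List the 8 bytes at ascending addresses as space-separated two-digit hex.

7219804895373464934 in hexadecimal, padded to 64 bits, is 0x6431E64CD85C9566.
Split into bytes (most-significant first): 64 31 E6 4C D8 5C 95 66.
In big-endian order the high byte comes first in memory.
So the memory order matches the most-significant-first order: 64 31 E6 4C D8 5C 95 66.

64 31 E6 4C D8 5C 95 66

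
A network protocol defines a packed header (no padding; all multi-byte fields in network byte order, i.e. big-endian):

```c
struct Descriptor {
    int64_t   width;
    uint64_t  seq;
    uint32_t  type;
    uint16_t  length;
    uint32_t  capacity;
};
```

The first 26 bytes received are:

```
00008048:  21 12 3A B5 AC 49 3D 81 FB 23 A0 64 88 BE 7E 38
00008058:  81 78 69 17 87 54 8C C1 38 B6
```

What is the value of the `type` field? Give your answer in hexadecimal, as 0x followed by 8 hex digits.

0x81786917

`type` follows `width` (8 B), `seq` (8 B), so it starts at offset 8 + 8 = 16 and occupies 4 bytes.
Bytes at offsets 16..19: 81 78 69 17.
Big-endian: lowest address holds the most-significant byte.
The bytes are already most-significant first: 0x81786917.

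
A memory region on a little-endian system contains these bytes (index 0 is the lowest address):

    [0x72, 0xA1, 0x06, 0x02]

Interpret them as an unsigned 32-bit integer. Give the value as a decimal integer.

33988978

In little-endian order the low byte comes first in memory.
Reassemble most-significant byte first: 02 06 A1 72 → 0x0206A172.
0x0206A172 = 33988978.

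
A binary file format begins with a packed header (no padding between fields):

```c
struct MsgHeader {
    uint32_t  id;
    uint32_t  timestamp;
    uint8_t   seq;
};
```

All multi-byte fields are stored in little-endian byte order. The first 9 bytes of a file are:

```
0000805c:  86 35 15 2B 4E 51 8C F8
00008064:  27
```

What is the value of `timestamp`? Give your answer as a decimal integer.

`timestamp` follows `id` (4 bytes), so it starts at byte offset 4 and occupies 4 bytes.
Bytes at offsets 4..7: 4E 51 8C F8.
In little-endian order the low byte comes first in memory.
Reassemble most-significant byte first: F8 8C 51 4E → 0xF88C514E.
0xF88C514E = 4169945422.

4169945422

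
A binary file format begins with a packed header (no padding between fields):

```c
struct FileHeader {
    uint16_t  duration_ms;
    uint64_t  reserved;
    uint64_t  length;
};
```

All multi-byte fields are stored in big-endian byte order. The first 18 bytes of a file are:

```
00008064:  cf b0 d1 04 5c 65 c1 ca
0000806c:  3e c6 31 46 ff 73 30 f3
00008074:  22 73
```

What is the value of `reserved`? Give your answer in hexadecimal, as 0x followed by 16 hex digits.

0xD1045C65C1CA3EC6

`reserved` follows `duration_ms` (2 bytes), so it starts at byte offset 2 and occupies 8 bytes.
Bytes at offsets 2..9: D1 04 5C 65 C1 CA 3E C6.
Big-endian: lowest address holds the most-significant byte.
The bytes are already most-significant first: 0xD1045C65C1CA3EC6.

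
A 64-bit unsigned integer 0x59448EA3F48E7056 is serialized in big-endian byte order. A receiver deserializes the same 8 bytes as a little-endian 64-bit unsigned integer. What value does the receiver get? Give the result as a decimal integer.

6228635466020570201

Stored big-endian, the bytes at ascending addresses are 59 44 8E A3 F4 8E 70 56.
Read back as little-endian, the first byte is least significant, giving 0x56708EF4A38E4459.
0x56708EF4A38E4459 = 6228635466020570201.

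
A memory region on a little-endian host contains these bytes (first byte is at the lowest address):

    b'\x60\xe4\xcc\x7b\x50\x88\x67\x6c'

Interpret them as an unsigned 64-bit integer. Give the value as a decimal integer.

7811361957953201248

Little-endian: lowest address holds the least-significant byte.
Reassemble most-significant byte first: 6C 67 88 50 7B CC E4 60 → 0x6C6788507BCCE460.
0x6C6788507BCCE460 = 7811361957953201248.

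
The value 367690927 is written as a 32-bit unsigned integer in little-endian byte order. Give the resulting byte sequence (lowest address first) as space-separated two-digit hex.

367690927 in hexadecimal, padded to 32 bits, is 0x15EA84AF.
Split into bytes (most-significant first): 15 EA 84 AF.
Little-endian stores the least-significant byte at the lowest address.
So at ascending addresses the bytes are AF 84 EA 15.

AF 84 EA 15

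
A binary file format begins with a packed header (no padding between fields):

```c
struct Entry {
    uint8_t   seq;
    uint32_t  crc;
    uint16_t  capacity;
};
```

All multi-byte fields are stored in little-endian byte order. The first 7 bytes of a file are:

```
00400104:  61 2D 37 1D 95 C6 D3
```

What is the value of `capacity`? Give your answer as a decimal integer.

54214

`capacity` follows `seq` (1 B), `crc` (4 B), so it starts at offset 1 + 4 = 5 and occupies 2 bytes.
Bytes at offsets 5..6: C6 D3.
In little-endian order the low byte comes first in memory.
Reassemble most-significant byte first: D3 C6 → 0xD3C6.
0xD3C6 = 54214.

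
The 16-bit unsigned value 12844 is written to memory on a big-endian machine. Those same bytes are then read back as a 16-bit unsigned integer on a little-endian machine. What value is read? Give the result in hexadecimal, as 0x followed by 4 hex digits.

12844 in 16-bit hexadecimal is 0x322C.
Stored big-endian, the bytes at ascending addresses are 32 2C.
Read back as little-endian, the first byte is least significant, giving 0x2C32.

0x2C32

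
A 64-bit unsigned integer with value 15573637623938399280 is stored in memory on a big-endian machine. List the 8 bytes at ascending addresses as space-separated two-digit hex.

D8 20 AC E8 03 81 BC 30

15573637623938399280 in hexadecimal, padded to 64 bits, is 0xD820ACE80381BC30.
Split into bytes (most-significant first): D8 20 AC E8 03 81 BC 30.
Big-endian: lowest address holds the most-significant byte.
So the memory order matches the most-significant-first order: D8 20 AC E8 03 81 BC 30.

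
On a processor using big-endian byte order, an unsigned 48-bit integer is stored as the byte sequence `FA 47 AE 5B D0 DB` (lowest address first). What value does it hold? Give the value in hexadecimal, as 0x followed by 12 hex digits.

Big-endian: lowest address holds the most-significant byte.
The bytes are already most-significant first: 0xFA47AE5BD0DB.

0xFA47AE5BD0DB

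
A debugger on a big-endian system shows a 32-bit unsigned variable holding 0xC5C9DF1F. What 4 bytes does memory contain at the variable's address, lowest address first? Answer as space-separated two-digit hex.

Split into bytes (most-significant first): C5 C9 DF 1F.
Big-endian: lowest address holds the most-significant byte.
So the memory order matches the most-significant-first order: C5 C9 DF 1F.

C5 C9 DF 1F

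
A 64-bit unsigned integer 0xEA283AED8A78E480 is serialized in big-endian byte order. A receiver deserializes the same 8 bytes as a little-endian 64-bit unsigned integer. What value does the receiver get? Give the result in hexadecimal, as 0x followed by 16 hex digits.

Stored big-endian, the bytes at ascending addresses are EA 28 3A ED 8A 78 E4 80.
Read back as little-endian, the first byte is least significant, giving 0x80E4788AED3A28EA.

0x80E4788AED3A28EA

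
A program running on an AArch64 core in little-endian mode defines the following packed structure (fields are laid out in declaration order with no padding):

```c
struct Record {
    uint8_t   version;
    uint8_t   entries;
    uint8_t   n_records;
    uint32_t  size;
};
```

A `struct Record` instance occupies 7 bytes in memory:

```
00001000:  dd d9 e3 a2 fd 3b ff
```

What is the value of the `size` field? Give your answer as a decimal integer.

`size` follows `version` (1 B), `entries` (1 B), `n_records` (1 B), so it starts at offset 1 + 1 + 1 = 3 and occupies 4 bytes.
Bytes at offsets 3..6: A2 FD 3B FF.
Little-endian stores the least-significant byte at the lowest address.
Reassemble most-significant byte first: FF 3B FD A2 → 0xFF3BFDA2.
0xFF3BFDA2 = 4282121634.

4282121634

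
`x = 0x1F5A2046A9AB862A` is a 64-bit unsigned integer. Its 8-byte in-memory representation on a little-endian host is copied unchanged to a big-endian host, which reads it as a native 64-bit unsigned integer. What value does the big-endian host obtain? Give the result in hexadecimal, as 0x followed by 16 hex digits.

0x2A86ABA946205A1F

Stored little-endian, the bytes at ascending addresses are 2A 86 AB A9 46 20 5A 1F.
Read back as big-endian, the last byte is least significant, giving 0x2A86ABA946205A1F.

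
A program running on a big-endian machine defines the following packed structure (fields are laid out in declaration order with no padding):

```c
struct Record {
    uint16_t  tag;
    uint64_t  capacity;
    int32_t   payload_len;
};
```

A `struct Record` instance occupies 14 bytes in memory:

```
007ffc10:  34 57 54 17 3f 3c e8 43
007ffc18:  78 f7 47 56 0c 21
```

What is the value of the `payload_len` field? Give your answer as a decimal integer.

`payload_len` follows `tag` (2 B), `capacity` (8 B), so it starts at offset 2 + 8 = 10 and occupies 4 bytes.
Bytes at offsets 10..13: 47 56 0C 21.
Big-endian: lowest address holds the most-significant byte.
The bytes are already most-significant first: 0x47560C21.
0x47560C21 = 1196821537.

1196821537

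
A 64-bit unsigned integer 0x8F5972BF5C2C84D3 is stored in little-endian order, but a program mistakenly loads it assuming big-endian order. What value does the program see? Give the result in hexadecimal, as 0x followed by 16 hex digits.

0xD3842C5CBF72598F

Stored little-endian, the bytes at ascending addresses are D3 84 2C 5C BF 72 59 8F.
Read back as big-endian, the last byte is least significant, giving 0xD3842C5CBF72598F.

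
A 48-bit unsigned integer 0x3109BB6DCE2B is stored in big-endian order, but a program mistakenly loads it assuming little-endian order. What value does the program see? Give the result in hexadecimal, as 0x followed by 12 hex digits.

0x2BCE6DBB0931

Stored big-endian, the bytes at ascending addresses are 31 09 BB 6D CE 2B.
Read back as little-endian, the first byte is least significant, giving 0x2BCE6DBB0931.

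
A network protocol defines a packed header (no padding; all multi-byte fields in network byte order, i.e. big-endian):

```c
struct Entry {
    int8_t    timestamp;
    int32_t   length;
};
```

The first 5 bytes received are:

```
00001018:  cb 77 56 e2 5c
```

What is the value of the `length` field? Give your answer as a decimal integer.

`length` follows `timestamp` (1 byte), so it starts at byte offset 1 and occupies 4 bytes.
Bytes at offsets 1..4: 77 56 E2 5C.
Big-endian stores the most-significant byte at the lowest address.
The bytes are already most-significant first: 0x7756E25C.
0x7756E25C = 2002182748.

2002182748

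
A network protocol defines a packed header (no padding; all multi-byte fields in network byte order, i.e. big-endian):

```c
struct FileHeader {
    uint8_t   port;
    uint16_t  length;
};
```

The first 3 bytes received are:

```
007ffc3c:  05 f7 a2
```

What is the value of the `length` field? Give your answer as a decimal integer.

63394

`length` follows `port` (1 byte), so it starts at byte offset 1 and occupies 2 bytes.
Bytes at offsets 1..2: F7 A2.
Big-endian stores the most-significant byte at the lowest address.
The bytes are already most-significant first: 0xF7A2.
0xF7A2 = 63394.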